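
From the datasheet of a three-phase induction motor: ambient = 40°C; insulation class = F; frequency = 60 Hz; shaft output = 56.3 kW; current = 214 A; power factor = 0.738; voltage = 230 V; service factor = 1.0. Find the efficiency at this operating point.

89.5 %

P_out = 56.3 kW = 56300 W
P_in = √3·V_L·I_L·cosφ = 1.732 × 230 × 214 × 0.738 = 62914 W
η = P_out / P_in = 56300 / 62914 = 0.895 = 89.5%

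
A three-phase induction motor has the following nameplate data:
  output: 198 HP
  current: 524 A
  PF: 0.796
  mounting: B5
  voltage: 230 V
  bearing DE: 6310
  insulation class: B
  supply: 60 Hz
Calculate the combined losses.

P_in = √3·V·I·cosφ = 1.732×230×524×0.796 = 166158 W
P_out = 198×746 = 147708 W
Losses = P_in − P_out = 166158 − 147708 = 18450 W

18.5 kW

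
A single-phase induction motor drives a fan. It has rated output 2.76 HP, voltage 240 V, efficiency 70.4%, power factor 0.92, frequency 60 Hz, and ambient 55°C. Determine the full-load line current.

13.2 A

P_out = 2.76 × 746 = 2059 W
P_in = P_out / η = 2059 / 0.704 = 2925 W
I = P_in / (V·cosφ) = 2925 / (240 × 0.92) = 13.2 A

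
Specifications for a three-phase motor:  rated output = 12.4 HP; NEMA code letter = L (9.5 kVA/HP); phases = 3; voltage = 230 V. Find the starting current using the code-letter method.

S_LR = 9.5 × 12.4 = 117.8 kVA
I_LR = S_LR/(√3·V_L) = 117800/(1.732×230) = 296 A

296 A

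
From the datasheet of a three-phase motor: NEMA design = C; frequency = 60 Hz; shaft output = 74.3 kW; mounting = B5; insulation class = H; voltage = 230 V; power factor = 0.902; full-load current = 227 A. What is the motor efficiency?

P_out = 74.3 kW = 74300 W
P_in = √3·V_L·I_L·cosφ = 1.732 × 230 × 227 × 0.902 = 81566 W
η = P_out / P_in = 74300 / 81566 = 0.911 = 91.1%

91.1 %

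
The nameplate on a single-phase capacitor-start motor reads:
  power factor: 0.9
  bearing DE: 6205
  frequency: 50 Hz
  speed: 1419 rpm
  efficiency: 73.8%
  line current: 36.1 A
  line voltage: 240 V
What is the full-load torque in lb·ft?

P_in = V·I·cosφ = 240 × 36.1 × 0.9 = 7798 W
P_out = η·P_in = 0.738 × 7798 = 5755 W
n = 1419 rpm
ω = 2π×1419/60 = 148.6 rad/s
τ = P_out/ω = 5755/148.6 = 38.73 N·m
In lb·ft: 38.73/1.356 = 28.6 lb·ft

28.6 lb·ft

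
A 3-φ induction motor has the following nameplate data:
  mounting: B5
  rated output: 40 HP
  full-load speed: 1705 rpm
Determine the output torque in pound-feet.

P_out = 40 × 746 = 29840 W
ω = 2π × 1705/60 = 178.5 rad/s
τ = P_out/ω = 29840/178.5 = 167.2 N·m
In lb·ft: 167.2/1.356 = 123 lb·ft

123 lb·ft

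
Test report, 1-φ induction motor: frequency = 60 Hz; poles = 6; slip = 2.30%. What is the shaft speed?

1172 rpm

n_s = 120f/p = 120×60/6 = 1200 rpm
n = n_s(1 − s) = 1200 × (1 − 0.023) = 1172 rpm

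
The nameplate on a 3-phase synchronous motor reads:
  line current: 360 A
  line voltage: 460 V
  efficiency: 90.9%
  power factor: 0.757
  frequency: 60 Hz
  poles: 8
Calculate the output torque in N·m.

P_in = √3·V·I·cosφ = 1.732 × 460 × 360 × 0.757 = 217122 W
P_out = η·P_in = 0.909 × 217122 = 197364 W
n = n_s = 120×60/8 = 900 rpm (synchronous)
ω = 2π×900/60 = 94.25 rad/s
τ = P_out/ω = 197364/94.25 = 2090 N·m

2090 N·m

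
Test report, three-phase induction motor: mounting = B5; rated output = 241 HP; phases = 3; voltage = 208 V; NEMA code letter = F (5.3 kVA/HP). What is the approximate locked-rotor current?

3550 A

S_LR = 5.3 × 241 = 1277.3 kVA
I_LR = S_LR/(√3·V_L) = 1277300/(1.732×208) = 3550 A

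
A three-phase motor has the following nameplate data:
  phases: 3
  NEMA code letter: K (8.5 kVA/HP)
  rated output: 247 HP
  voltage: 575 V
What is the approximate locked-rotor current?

S_LR = 8.5 × 247 = 2099.5 kVA
I_LR = S_LR/(√3·V_L) = 2099500/(1.732×575) = 2110 A

2110 A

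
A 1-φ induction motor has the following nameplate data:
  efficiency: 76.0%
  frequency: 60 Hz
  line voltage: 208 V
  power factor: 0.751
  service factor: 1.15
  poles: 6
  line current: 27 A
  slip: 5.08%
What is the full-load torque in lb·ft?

P_in = V·I·cosφ = 208 × 27 × 0.751 = 4218 W
P_out = η·P_in = 0.76 × 4218 = 3206 W
n_s = 120×60/6 = 1200 rpm; n = 1200×(1−0.0508) = 1139 rpm
ω = 2π×1139/60 = 119.3 rad/s
τ = P_out/ω = 3206/119.3 = 26.87 N·m
In lb·ft: 26.87/1.356 = 19.8 lb·ft

19.8 lb·ft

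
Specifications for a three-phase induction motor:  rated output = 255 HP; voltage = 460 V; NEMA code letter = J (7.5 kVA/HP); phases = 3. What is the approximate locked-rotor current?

2400 A

S_LR = 7.5 × 255 = 1912.5 kVA
I_LR = S_LR/(√3·V_L) = 1912500/(1.732×460) = 2400 A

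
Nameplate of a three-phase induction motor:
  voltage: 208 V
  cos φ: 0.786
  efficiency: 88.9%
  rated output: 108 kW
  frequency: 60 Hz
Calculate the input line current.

429 A

P_out = 108 kW = 108000 W
P_in = P_out / η = 108000 / 0.889 = 121485 W
I_L = P_in / (√3·V_L·cosφ) = 121485 / (1.732 × 208 × 0.786) = 429 A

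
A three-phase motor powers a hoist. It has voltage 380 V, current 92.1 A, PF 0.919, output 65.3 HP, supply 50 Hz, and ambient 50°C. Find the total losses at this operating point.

6.99 kW

P_in = √3·V·I·cosφ = 1.732×380×92.1×0.919 = 55707 W
P_out = 65.3×746 = 48714 W
Losses = P_in − P_out = 55707 − 48714 = 6993 W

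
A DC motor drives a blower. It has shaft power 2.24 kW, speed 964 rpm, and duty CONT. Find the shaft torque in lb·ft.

16.4 lb·ft

ω = 2π × 964/60 = 100.9 rad/s
τ = P/ω = 2240/100.9 = 22.2 N·m
In lb·ft: 22.2/1.356 = 16.4 lb·ft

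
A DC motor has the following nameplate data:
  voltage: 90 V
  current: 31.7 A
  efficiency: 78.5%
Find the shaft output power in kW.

P_in = V·I = 90 × 31.7 = 2853 W
P_out = η·P_in = 0.785 × 2853 = 2240 W

2.24 kW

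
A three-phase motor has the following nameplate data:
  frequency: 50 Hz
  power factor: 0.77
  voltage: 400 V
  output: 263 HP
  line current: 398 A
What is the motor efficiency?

92.4 %

P_out = 263 × 746 = 196198 W
P_in = √3·V_L·I_L·cosφ = 1.732 × 400 × 398 × 0.77 = 212315 W
η = P_out / P_in = 196198 / 212315 = 0.924 = 92.4%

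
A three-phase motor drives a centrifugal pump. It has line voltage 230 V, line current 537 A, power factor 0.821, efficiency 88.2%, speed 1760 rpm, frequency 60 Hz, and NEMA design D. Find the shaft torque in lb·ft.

P_in = √3·V·I·cosφ = 1.732 × 230 × 537 × 0.821 = 175628 W
P_out = η·P_in = 0.882 × 175628 = 154904 W
n = 1760 rpm
ω = 2π×1760/60 = 184.3 rad/s
τ = P_out/ω = 154904/184.3 = 840.5 N·m
In lb·ft: 840.5/1.356 = 620 lb·ft

620 lb·ft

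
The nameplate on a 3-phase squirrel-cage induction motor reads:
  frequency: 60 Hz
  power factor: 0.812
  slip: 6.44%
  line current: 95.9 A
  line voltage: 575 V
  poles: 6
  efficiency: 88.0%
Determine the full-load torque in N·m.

580 N·m

P_in = √3·V·I·cosφ = 1.732 × 575 × 95.9 × 0.812 = 77552 W
P_out = η·P_in = 0.88 × 77552 = 68246 W
n_s = 120×60/6 = 1200 rpm; n = 1200×(1−0.0644) = 1123 rpm
ω = 2π×1123/60 = 117.6 rad/s
τ = P_out/ω = 68246/117.6 = 580 N·m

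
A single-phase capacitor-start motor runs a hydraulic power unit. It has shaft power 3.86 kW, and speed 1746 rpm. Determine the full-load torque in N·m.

21.1 N·m

ω = 2π × 1746/60 = 182.8 rad/s
τ = P/ω = 3860/182.8 = 21.1 N·m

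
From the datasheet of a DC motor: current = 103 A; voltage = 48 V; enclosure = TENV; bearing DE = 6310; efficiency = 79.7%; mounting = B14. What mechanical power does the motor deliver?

3.94 kW

P_in = V·I = 48 × 103 = 4944 W
P_out = η·P_in = 0.797 × 4944 = 3940 W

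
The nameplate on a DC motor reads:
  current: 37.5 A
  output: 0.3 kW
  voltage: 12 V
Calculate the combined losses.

150 W

P_in = V·I = 12×37.5 = 450 W
P_out = 300 W
Losses = P_in − P_out = 450 − 300 = 150 W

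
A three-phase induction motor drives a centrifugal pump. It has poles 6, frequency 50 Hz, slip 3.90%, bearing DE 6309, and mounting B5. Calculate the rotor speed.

961 rpm

n_s = 120f/p = 120×50/6 = 1000 rpm
n = n_s(1 − s) = 1000 × (1 − 0.039) = 961 rpm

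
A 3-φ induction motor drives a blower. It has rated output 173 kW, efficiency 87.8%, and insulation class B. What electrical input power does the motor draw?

P_out = 173000 W
P_in = P_out/η = 173000/0.878 = 197039 W = 197 kW

197 kW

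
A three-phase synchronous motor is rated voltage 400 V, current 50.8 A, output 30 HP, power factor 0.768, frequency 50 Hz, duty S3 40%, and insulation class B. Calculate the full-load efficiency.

P_out = 30 × 746 = 22380 W
P_in = √3·V_L·I_L·cosφ = 1.732 × 400 × 50.8 × 0.768 = 27029 W
η = P_out / P_in = 22380 / 27029 = 0.828 = 82.8%

82.8 %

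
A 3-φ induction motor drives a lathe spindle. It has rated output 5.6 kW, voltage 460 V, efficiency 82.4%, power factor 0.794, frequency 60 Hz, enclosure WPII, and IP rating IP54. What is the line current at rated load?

P_out = 5.6 kW = 5600 W
P_in = P_out / η = 5600 / 0.824 = 6796 W
I_L = P_in / (√3·V_L·cosφ) = 6796 / (1.732 × 460 × 0.794) = 10.7 A

10.7 A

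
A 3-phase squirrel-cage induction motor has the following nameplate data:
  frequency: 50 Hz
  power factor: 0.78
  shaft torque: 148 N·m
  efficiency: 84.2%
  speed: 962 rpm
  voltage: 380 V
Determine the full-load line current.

34.5 A

ω = 2π×962/60 = 100.7 rad/s; P_out = τω = 148 × 100.7 = 14904 W
P_in = P_out / η = 14904 / 0.842 = 17701 W
I_L = P_in / (√3·V_L·cosφ) = 17701 / (1.732 × 380 × 0.78) = 34.5 A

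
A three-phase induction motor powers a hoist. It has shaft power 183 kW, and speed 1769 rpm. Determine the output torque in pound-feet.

ω = 2π × 1769/60 = 185.2 rad/s
τ = P/ω = 183000/185.2 = 988.1 N·m
In lb·ft: 988.1/1.356 = 729 lb·ft

729 lb·ft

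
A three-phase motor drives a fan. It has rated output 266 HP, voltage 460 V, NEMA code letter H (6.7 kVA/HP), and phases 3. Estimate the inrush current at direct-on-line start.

S_LR = 6.7 × 266 = 1782.2 kVA
I_LR = S_LR/(√3·V_L) = 1782200/(1.732×460) = 2240 A

2240 A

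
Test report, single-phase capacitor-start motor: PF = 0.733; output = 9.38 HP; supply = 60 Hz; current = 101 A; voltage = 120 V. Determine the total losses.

P_in = V·I·cosφ = 120×101×0.733 = 8884 W
P_out = 9.38×746 = 6997 W
Losses = P_in − P_out = 8884 − 6997 = 1887 W

1890 W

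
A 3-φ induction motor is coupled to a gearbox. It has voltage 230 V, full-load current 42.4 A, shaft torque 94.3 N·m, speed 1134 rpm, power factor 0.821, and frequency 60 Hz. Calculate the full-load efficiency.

ω = 2π × 1134/60 = 118.8 rad/s; P_out = τω = 94.3 × 118.8 = 11203 W
P_in = √3·V_L·I_L·cosφ = 1.732 × 230 × 42.4 × 0.821 = 13867 W
η = P_out / P_in = 11203 / 13867 = 0.808 = 80.8%

80.8 %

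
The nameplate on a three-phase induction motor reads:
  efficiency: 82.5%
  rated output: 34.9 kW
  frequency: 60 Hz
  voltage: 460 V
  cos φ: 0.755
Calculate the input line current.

P_out = 34.9 kW = 34900 W
P_in = P_out / η = 34900 / 0.825 = 42303 W
I_L = P_in / (√3·V_L·cosφ) = 42303 / (1.732 × 460 × 0.755) = 70.3 A

70.3 A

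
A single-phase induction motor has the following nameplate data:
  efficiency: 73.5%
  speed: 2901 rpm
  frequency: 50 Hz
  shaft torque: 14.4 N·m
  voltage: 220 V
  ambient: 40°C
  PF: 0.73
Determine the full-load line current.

37.1 A

ω = 2π×2901/60 = 303.8 rad/s; P_out = τω = 14.4 × 303.8 = 4375 W
P_in = P_out / η = 4375 / 0.735 = 5952 W
I = P_in / (V·cosφ) = 5952 / (220 × 0.73) = 37.1 A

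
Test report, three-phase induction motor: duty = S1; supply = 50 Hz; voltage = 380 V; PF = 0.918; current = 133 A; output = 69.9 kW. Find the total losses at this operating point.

10500 W

P_in = √3·V·I·cosφ = 1.732×380×133×0.918 = 80357 W
P_out = 69900 W
Losses = P_in − P_out = 80357 − 69900 = 10457 W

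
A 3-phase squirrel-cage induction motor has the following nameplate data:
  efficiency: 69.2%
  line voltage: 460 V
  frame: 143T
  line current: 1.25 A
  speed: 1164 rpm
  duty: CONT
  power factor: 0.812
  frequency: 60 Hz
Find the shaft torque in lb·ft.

P_in = √3·V·I·cosφ = 1.732 × 460 × 1.25 × 0.812 = 809 W
P_out = η·P_in = 0.692 × 809 = 560 W
n = 1164 rpm
ω = 2π×1164/60 = 121.9 rad/s
τ = P_out/ω = 560/121.9 = 4.594 N·m
In lb·ft: 4.594/1.356 = 3.39 lb·ft

3.39 lb·ft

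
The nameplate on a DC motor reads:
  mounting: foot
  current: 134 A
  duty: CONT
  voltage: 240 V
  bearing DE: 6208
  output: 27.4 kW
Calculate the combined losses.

P_in = V·I = 240×134 = 32160 W
P_out = 27400 W
Losses = P_in − P_out = 32160 − 27400 = 4760 W

4.76 kW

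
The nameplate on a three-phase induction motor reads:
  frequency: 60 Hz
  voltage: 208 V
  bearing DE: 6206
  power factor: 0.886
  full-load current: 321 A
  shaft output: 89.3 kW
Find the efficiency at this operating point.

P_out = 89.3 kW = 89300 W
P_in = √3·V_L·I_L·cosφ = 1.732 × 208 × 321 × 0.886 = 102459 W
η = P_out / P_in = 89300 / 102459 = 0.872 = 87.2%

87.2 %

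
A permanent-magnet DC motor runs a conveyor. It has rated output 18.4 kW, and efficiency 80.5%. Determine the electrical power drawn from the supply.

22.9 kW

P_out = 18400 W
P_in = P_out/η = 18400/0.805 = 22857 W = 22.9 kW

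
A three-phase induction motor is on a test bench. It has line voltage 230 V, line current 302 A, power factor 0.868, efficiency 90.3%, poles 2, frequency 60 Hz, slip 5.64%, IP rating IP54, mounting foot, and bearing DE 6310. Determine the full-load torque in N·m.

265 N·m

P_in = √3·V·I·cosφ = 1.732 × 230 × 302 × 0.868 = 104424 W
P_out = η·P_in = 0.903 × 104424 = 94295 W
n_s = 120×60/2 = 3600 rpm; n = 3600×(1−0.0564) = 3397 rpm
ω = 2π×3397/60 = 355.7 rad/s
τ = P_out/ω = 94295/355.7 = 265 N·m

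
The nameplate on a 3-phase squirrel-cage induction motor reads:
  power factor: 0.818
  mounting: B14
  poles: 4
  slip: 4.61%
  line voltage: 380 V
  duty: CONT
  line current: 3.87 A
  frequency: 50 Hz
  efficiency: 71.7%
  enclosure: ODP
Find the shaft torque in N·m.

P_in = √3·V·I·cosφ = 1.732 × 380 × 3.87 × 0.818 = 2084 W
P_out = η·P_in = 0.717 × 2084 = 1494 W
n_s = 120×50/4 = 1500 rpm; n = 1500×(1−0.0461) = 1431 rpm
ω = 2π×1431/60 = 149.9 rad/s
τ = P_out/ω = 1494/149.9 = 9.97 N·m

9.97 N·m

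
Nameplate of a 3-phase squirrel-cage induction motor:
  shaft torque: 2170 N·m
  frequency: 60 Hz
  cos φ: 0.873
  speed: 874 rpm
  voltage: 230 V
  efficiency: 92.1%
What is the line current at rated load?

620 A

ω = 2π×874/60 = 91.53 rad/s; P_out = τω = 2170 × 91.53 = 198620 W
P_in = P_out / η = 198620 / 0.921 = 215657 W
I_L = P_in / (√3·V_L·cosφ) = 215657 / (1.732 × 230 × 0.873) = 620 A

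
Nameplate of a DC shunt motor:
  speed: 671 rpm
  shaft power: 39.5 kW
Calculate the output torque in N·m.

ω = 2π × 671/60 = 70.27 rad/s
τ = P/ω = 39500/70.27 = 562 N·m

562 N·m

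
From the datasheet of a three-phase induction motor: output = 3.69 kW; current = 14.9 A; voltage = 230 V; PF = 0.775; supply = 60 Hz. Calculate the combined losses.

910 W

P_in = √3·V·I·cosφ = 1.732×230×14.9×0.775 = 4600 W
P_out = 3690 W
Losses = P_in − P_out = 4600 − 3690 = 910 W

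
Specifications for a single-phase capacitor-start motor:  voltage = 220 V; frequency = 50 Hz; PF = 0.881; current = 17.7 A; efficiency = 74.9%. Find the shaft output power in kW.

2.57 kW

P_in = V·I·cosφ = 220 × 17.7 × 0.881 = 3431 W
P_out = η·P_in = 0.749 × 3431 = 2570 W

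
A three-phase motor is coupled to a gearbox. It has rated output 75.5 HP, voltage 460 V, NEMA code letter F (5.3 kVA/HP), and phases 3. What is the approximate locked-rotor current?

S_LR = 5.3 × 75.5 = 400.15 kVA
I_LR = S_LR/(√3·V_L) = 400150/(1.732×460) = 502 A

502 A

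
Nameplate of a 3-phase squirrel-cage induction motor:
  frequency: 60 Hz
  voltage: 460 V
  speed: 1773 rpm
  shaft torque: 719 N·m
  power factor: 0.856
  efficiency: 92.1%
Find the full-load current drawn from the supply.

213 A

ω = 2π×1773/60 = 185.7 rad/s; P_out = τω = 719 × 185.7 = 133518 W
P_in = P_out / η = 133518 / 0.921 = 144971 W
I_L = P_in / (√3·V_L·cosφ) = 144971 / (1.732 × 460 × 0.856) = 213 A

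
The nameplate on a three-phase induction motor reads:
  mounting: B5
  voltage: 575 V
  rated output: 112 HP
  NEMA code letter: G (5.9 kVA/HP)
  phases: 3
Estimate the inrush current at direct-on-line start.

S_LR = 5.9 × 112 = 660.8 kVA
I_LR = S_LR/(√3·V_L) = 660800/(1.732×575) = 664 A

664 A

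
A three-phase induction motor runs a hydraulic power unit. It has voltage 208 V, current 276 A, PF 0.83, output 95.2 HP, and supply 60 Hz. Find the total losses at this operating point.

11500 W

P_in = √3·V·I·cosφ = 1.732×208×276×0.83 = 82527 W
P_out = 95.2×746 = 71019 W
Losses = P_in − P_out = 82527 − 71019 = 11508 W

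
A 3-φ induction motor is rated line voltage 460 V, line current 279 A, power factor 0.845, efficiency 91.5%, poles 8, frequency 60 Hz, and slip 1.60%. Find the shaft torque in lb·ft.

P_in = √3·V·I·cosφ = 1.732 × 460 × 279 × 0.845 = 187831 W
P_out = η·P_in = 0.915 × 187831 = 171865 W
n_s = 120×60/8 = 900 rpm; n = 900×(1−0.016) = 886 rpm
ω = 2π×886/60 = 92.78 rad/s
τ = P_out/ω = 171865/92.78 = 1852 N·m
In lb·ft: 1852/1.356 = 1370 lb·ft

1370 lb·ft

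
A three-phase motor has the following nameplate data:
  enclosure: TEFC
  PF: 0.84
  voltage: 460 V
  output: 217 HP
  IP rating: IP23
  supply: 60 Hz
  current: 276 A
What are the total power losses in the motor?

22800 W

P_in = √3·V·I·cosφ = 1.732×460×276×0.84 = 184712 W
P_out = 217×746 = 161882 W
Losses = P_in − P_out = 184712 − 161882 = 22830 W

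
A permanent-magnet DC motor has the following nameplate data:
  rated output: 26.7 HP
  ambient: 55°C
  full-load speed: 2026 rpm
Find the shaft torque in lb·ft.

69.2 lb·ft

P_out = 26.7 × 746 = 19918 W
ω = 2π × 2026/60 = 212.2 rad/s
τ = P_out/ω = 19918/212.2 = 93.86 N·m
In lb·ft: 93.86/1.356 = 69.2 lb·ft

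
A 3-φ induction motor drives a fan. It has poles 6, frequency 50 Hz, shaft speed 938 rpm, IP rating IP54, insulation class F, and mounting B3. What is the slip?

6.20 %

n_s = 120f/p = 120×50/6 = 1000 rpm
s = (n_s − n)/n_s = (1000 − 938)/1000 = 0.0620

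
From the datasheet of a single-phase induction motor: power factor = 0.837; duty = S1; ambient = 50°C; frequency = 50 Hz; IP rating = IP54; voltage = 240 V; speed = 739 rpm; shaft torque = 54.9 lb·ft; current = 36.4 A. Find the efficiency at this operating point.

78.8 %

τ = 54.9 lb·ft × 1.356 = 74.44 N·m
ω = 2π × 739/60 = 77.39 rad/s; P_out = τω = 74.44 × 77.39 = 5761 W
P_in = V·I·cosφ = 240 × 36.4 × 0.837 = 7312 W
η = P_out / P_in = 5761 / 7312 = 0.788 = 78.8%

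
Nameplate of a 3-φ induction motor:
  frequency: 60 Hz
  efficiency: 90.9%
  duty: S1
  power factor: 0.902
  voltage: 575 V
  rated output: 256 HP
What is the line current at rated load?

P_out = 256 × 746 = 190976 W
P_in = P_out / η = 190976 / 0.909 = 210095 W
I_L = P_in / (√3·V_L·cosφ) = 210095 / (1.732 × 575 × 0.902) = 234 A

234 A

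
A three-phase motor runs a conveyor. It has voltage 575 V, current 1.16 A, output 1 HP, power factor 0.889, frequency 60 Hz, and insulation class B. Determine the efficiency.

P_out = 1 × 746 = 746 W
P_in = √3·V_L·I_L·cosφ = 1.732 × 575 × 1.16 × 0.889 = 1027 W
η = P_out / P_in = 746 / 1027 = 0.726 = 72.6%

72.6 %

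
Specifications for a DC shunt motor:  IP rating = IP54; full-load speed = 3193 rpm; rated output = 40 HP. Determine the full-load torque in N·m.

P_out = 40 × 746 = 29840 W
ω = 2π × 3193/60 = 334.4 rad/s
τ = P_out/ω = 29840/334.4 = 89.2 N·m

89.2 N·m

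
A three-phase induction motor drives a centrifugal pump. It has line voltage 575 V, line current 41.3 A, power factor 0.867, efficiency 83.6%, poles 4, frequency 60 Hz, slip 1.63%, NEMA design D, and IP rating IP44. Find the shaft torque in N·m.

161 N·m

P_in = √3·V·I·cosφ = 1.732 × 575 × 41.3 × 0.867 = 35660 W
P_out = η·P_in = 0.836 × 35660 = 29812 W
n_s = 120×60/4 = 1800 rpm; n = 1800×(1−0.0163) = 1771 rpm
ω = 2π×1771/60 = 185.5 rad/s
τ = P_out/ω = 29812/185.5 = 161 N·m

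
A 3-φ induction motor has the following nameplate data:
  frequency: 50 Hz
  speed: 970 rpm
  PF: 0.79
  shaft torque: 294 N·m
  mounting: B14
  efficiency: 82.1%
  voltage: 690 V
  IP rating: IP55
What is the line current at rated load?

38.5 A

ω = 2π×970/60 = 101.6 rad/s; P_out = τω = 294 × 101.6 = 29870 W
P_in = P_out / η = 29870 / 0.821 = 36382 W
I_L = P_in / (√3·V_L·cosφ) = 36382 / (1.732 × 690 × 0.79) = 38.5 A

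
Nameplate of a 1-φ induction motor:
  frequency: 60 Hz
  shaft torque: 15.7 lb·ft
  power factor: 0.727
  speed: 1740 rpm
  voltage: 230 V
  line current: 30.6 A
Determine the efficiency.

75.8 %

τ = 15.7 lb·ft × 1.356 = 21.29 N·m
ω = 2π × 1740/60 = 182.2 rad/s; P_out = τω = 21.29 × 182.2 = 3879 W
P_in = V·I·cosφ = 230 × 30.6 × 0.727 = 5117 W
η = P_out / P_in = 3879 / 5117 = 0.758 = 75.8%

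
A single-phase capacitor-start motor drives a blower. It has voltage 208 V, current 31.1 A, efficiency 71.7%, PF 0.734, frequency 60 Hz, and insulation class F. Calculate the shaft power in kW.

3.4 kW

P_in = V·I·cosφ = 208 × 31.1 × 0.734 = 4748 W
P_out = η·P_in = 0.717 × 4748 = 3404 W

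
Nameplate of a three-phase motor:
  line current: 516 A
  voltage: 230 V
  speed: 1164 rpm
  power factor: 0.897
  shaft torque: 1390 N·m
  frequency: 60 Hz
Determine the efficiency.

91.9 %

ω = 2π × 1164/60 = 121.9 rad/s; P_out = τω = 1390 × 121.9 = 169441 W
P_in = √3·V_L·I_L·cosφ = 1.732 × 230 × 516 × 0.897 = 184382 W
η = P_out / P_in = 169441 / 184382 = 0.919 = 91.9%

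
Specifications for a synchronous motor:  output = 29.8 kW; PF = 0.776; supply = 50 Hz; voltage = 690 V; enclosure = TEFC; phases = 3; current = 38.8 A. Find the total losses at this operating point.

P_in = √3·V·I·cosφ = 1.732×690×38.8×0.776 = 35982 W
P_out = 29800 W
Losses = P_in − P_out = 35982 − 29800 = 6182 W

6.18 kW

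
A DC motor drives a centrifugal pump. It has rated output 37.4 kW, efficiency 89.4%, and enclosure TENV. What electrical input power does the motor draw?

P_out = 37400 W
P_in = P_out/η = 37400/0.894 = 41834 W = 41.8 kW

41.8 kW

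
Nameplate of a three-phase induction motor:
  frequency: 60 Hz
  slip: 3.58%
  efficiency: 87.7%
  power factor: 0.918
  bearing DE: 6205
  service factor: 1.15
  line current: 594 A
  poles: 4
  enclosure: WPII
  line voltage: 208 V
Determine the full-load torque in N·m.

948 N·m

P_in = √3·V·I·cosφ = 1.732 × 208 × 594 × 0.918 = 196445 W
P_out = η·P_in = 0.877 × 196445 = 172282 W
n_s = 120×60/4 = 1800 rpm; n = 1800×(1−0.0358) = 1736 rpm
ω = 2π×1736/60 = 181.8 rad/s
τ = P_out/ω = 172282/181.8 = 948 N·m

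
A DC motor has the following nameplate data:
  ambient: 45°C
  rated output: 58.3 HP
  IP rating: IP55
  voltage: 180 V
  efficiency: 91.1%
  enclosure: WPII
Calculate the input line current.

265 A

P_out = 58.3 × 746 = 43492 W
P_in = P_out / η = 43492 / 0.911 = 47741 W
I = P_in / V = 47741 / 180 = 265 A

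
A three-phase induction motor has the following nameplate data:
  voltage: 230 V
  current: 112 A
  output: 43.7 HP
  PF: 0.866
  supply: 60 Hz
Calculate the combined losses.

6040 W

P_in = √3·V·I·cosφ = 1.732×230×112×0.866 = 38638 W
P_out = 43.7×746 = 32600 W
Losses = P_in − P_out = 38638 − 32600 = 6038 W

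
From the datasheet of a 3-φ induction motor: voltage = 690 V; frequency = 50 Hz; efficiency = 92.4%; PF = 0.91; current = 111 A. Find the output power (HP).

150 HP

P_in = √3·V·I·cosφ = 1.732 × 690 × 111 × 0.91 = 120715 W
P_out = η·P_in = 0.924 × 120715 = 111541 W
= 111541/746 = 150 HP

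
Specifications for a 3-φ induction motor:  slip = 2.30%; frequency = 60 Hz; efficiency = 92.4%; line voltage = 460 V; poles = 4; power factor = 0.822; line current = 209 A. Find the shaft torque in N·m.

P_in = √3·V·I·cosφ = 1.732 × 460 × 209 × 0.822 = 136875 W
P_out = η·P_in = 0.924 × 136875 = 126473 W
n_s = 120×60/4 = 1800 rpm; n = 1800×(1−0.023) = 1759 rpm
ω = 2π×1759/60 = 184.2 rad/s
τ = P_out/ω = 126473/184.2 = 687 N·m

687 N·m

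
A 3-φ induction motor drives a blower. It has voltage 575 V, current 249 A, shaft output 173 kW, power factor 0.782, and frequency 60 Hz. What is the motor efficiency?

89.2 %

P_out = 173 kW = 173000 W
P_in = √3·V_L·I_L·cosφ = 1.732 × 575 × 249 × 0.782 = 193920 W
η = P_out / P_in = 173000 / 193920 = 0.892 = 89.2%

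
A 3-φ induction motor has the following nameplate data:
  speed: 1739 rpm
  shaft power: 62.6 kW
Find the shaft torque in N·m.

344 N·m

ω = 2π × 1739/60 = 182.1 rad/s
τ = P/ω = 62600/182.1 = 344 N·m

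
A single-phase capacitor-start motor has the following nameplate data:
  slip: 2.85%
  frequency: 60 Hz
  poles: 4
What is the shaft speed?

n_s = 120f/p = 120×60/4 = 1800 rpm
n = n_s(1 − s) = 1800 × (1 − 0.0285) = 1749 rpm

1749 rpm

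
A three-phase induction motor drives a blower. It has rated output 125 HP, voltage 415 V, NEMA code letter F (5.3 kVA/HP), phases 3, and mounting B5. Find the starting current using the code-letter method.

922 A

S_LR = 5.3 × 125 = 662.5 kVA
I_LR = S_LR/(√3·V_L) = 662500/(1.732×415) = 922 A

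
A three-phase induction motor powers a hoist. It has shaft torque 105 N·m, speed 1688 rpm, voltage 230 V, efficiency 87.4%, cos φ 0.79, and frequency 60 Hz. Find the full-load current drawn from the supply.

ω = 2π×1688/60 = 176.8 rad/s; P_out = τω = 105 × 176.8 = 18564 W
P_in = P_out / η = 18564 / 0.874 = 21240 W
I_L = P_in / (√3·V_L·cosφ) = 21240 / (1.732 × 230 × 0.79) = 67.5 A

67.5 A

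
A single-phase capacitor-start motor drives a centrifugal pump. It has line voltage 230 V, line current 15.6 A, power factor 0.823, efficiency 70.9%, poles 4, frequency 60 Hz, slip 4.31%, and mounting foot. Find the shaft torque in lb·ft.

P_in = V·I·cosφ = 230 × 15.6 × 0.823 = 2953 W
P_out = η·P_in = 0.709 × 2953 = 2094 W
n_s = 120×60/4 = 1800 rpm; n = 1800×(1−0.0431) = 1722 rpm
ω = 2π×1722/60 = 180.3 rad/s
τ = P_out/ω = 2094/180.3 = 11.61 N·m
In lb·ft: 11.61/1.356 = 8.56 lb·ft

8.56 lb·ft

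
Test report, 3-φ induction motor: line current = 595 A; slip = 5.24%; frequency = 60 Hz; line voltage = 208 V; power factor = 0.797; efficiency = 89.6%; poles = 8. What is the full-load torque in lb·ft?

1260 lb·ft

P_in = √3·V·I·cosφ = 1.732 × 208 × 595 × 0.797 = 170839 W
P_out = η·P_in = 0.896 × 170839 = 153072 W
n_s = 120×60/8 = 900 rpm; n = 900×(1−0.0524) = 853 rpm
ω = 2π×853/60 = 89.33 rad/s
τ = P_out/ω = 153072/89.33 = 1714 N·m
In lb·ft: 1714/1.356 = 1260 lb·ft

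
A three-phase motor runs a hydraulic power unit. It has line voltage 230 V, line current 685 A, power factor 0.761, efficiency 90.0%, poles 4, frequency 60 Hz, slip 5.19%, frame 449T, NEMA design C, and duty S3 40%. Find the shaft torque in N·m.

P_in = √3·V·I·cosφ = 1.732 × 230 × 685 × 0.761 = 207659 W
P_out = η·P_in = 0.9 × 207659 = 186893 W
n_s = 120×60/4 = 1800 rpm; n = 1800×(1−0.0519) = 1707 rpm
ω = 2π×1707/60 = 178.8 rad/s
τ = P_out/ω = 186893/178.8 = 1050 N·m

1050 N·m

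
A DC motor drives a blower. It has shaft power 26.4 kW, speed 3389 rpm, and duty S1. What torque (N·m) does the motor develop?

ω = 2π × 3389/60 = 354.9 rad/s
τ = P/ω = 26400/354.9 = 74.4 N·m

74.4 N·m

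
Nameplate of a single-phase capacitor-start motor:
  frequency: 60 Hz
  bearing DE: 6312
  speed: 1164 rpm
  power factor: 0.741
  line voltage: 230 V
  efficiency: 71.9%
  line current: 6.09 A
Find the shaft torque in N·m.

6.12 N·m

P_in = V·I·cosφ = 230 × 6.09 × 0.741 = 1038 W
P_out = η·P_in = 0.719 × 1038 = 746 W
n = 1164 rpm
ω = 2π×1164/60 = 121.9 rad/s
τ = P_out/ω = 746/121.9 = 6.12 N·m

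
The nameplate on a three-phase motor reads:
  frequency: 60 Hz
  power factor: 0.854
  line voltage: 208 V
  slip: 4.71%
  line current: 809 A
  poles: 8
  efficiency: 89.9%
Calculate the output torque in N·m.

2490 N·m

P_in = √3·V·I·cosφ = 1.732 × 208 × 809 × 0.854 = 248896 W
P_out = η·P_in = 0.899 × 248896 = 223758 W
n_s = 120×60/8 = 900 rpm; n = 900×(1−0.0471) = 858 rpm
ω = 2π×858/60 = 89.85 rad/s
τ = P_out/ω = 223758/89.85 = 2490 N·m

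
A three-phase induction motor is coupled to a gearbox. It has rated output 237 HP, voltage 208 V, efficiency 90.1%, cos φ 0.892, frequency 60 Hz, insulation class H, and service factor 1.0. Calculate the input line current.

P_out = 237 × 746 = 176802 W
P_in = P_out / η = 176802 / 0.901 = 196229 W
I_L = P_in / (√3·V_L·cosφ) = 196229 / (1.732 × 208 × 0.892) = 611 A

611 A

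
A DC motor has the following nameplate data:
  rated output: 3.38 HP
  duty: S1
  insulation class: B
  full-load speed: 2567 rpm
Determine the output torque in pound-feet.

6.92 lb·ft

P_out = 3.38 × 746 = 2521 W
ω = 2π × 2567/60 = 268.8 rad/s
τ = P_out/ω = 2521/268.8 = 9.379 N·m
In lb·ft: 9.379/1.356 = 6.92 lb·ft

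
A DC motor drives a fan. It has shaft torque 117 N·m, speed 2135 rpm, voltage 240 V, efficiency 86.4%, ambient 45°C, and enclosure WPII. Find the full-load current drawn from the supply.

ω = 2π×2135/60 = 223.6 rad/s; P_out = τω = 117 × 223.6 = 26161 W
P_in = P_out / η = 26161 / 0.864 = 30279 W
I = P_in / V = 30279 / 240 = 126 A

126 A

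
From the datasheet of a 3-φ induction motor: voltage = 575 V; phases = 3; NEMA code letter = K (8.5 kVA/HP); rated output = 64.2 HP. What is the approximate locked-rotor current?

548 A

S_LR = 8.5 × 64.2 = 545.7 kVA
I_LR = S_LR/(√3·V_L) = 545700/(1.732×575) = 548 A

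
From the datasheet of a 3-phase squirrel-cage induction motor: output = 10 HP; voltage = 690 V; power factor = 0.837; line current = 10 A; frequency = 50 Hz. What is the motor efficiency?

74.6 %

P_out = 10 × 746 = 7460 W
P_in = √3·V_L·I_L·cosφ = 1.732 × 690 × 10 × 0.837 = 10003 W
η = P_out / P_in = 7460 / 10003 = 0.746 = 74.6%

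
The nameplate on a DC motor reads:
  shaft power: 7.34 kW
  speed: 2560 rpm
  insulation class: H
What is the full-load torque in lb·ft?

ω = 2π × 2560/60 = 268.1 rad/s
τ = P/ω = 7340/268.1 = 27.38 N·m
In lb·ft: 27.38/1.356 = 20.2 lb·ft

20.2 lb·ft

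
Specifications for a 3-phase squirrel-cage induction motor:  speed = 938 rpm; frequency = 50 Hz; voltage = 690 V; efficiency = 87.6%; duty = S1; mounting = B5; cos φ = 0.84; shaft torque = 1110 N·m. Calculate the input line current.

ω = 2π×938/60 = 98.23 rad/s; P_out = τω = 1110 × 98.23 = 109035 W
P_in = P_out / η = 109035 / 0.876 = 124469 W
I_L = P_in / (√3·V_L·cosφ) = 124469 / (1.732 × 690 × 0.84) = 124 A

124 A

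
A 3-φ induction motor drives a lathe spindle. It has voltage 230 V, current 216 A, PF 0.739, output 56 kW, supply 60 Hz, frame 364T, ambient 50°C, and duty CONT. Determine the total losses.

P_in = √3·V·I·cosφ = 1.732×230×216×0.739 = 63588 W
P_out = 56000 W
Losses = P_in − P_out = 63588 − 56000 = 7588 W

7590 W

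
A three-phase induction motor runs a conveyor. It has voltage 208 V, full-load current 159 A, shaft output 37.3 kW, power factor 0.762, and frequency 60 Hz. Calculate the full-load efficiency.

85.5 %

P_out = 37.3 kW = 37300 W
P_in = √3·V_L·I_L·cosφ = 1.732 × 208 × 159 × 0.762 = 43648 W
η = P_out / P_in = 37300 / 43648 = 0.855 = 85.5%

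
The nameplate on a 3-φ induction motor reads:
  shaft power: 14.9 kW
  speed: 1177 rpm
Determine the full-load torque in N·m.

121 N·m

ω = 2π × 1177/60 = 123.3 rad/s
τ = P/ω = 14900/123.3 = 121 N·m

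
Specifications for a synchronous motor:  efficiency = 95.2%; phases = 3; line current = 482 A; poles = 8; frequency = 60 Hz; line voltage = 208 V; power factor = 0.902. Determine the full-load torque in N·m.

P_in = √3·V·I·cosφ = 1.732 × 208 × 482 × 0.902 = 156626 W
P_out = η·P_in = 0.952 × 156626 = 149108 W
n = n_s = 120×60/8 = 900 rpm (synchronous)
ω = 2π×900/60 = 94.25 rad/s
τ = P_out/ω = 149108/94.25 = 1580 N·m

1580 N·m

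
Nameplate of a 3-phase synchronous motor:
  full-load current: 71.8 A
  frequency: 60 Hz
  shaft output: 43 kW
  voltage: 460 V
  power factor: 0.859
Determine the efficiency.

87.5 %

P_out = 43 kW = 43000 W
P_in = √3·V_L·I_L·cosφ = 1.732 × 460 × 71.8 × 0.859 = 49139 W
η = P_out / P_in = 43000 / 49139 = 0.875 = 87.5%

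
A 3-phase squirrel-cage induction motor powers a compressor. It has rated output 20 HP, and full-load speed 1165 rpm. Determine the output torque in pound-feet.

P_out = 20 × 746 = 14920 W
ω = 2π × 1165/60 = 122 rad/s
τ = P_out/ω = 14920/122 = 122.3 N·m
In lb·ft: 122.3/1.356 = 90.2 lb·ft

90.2 lb·ft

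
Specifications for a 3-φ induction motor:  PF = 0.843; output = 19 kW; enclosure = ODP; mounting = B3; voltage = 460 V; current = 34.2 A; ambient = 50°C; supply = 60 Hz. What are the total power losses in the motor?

P_in = √3·V·I·cosφ = 1.732×460×34.2×0.843 = 22970 W
P_out = 19000 W
Losses = P_in − P_out = 22970 − 19000 = 3970 W

3.97 kW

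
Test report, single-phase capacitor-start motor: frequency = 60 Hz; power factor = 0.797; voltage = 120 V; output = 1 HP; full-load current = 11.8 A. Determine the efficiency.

66.1 %

P_out = 1 × 746 = 746 W
P_in = V·I·cosφ = 120 × 11.8 × 0.797 = 1129 W
η = P_out / P_in = 746 / 1129 = 0.661 = 66.1%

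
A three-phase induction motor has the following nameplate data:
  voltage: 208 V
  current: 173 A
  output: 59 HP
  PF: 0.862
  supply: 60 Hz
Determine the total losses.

P_in = √3·V·I·cosφ = 1.732×208×173×0.862 = 53724 W
P_out = 59×746 = 44014 W
Losses = P_in − P_out = 53724 − 44014 = 9710 W

9.71 kW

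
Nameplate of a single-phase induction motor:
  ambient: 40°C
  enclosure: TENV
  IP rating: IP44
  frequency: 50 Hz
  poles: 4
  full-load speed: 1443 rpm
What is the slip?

3.80 %

n_s = 120f/p = 120×50/4 = 1500 rpm
s = (n_s − n)/n_s = (1500 − 1443)/1500 = 0.0380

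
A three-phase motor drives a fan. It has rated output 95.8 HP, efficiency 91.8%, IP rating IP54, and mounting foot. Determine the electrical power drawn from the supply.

P_out = 95.8 × 746 = 71467 W
P_in = P_out/η = 71467/0.918 = 77851 W = 77.9 kW

77.9 kW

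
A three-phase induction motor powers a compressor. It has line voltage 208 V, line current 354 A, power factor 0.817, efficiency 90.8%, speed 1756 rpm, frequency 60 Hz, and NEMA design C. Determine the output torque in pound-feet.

P_in = √3·V·I·cosφ = 1.732 × 208 × 354 × 0.817 = 104193 W
P_out = η·P_in = 0.908 × 104193 = 94607 W
n = 1756 rpm
ω = 2π×1756/60 = 183.9 rad/s
τ = P_out/ω = 94607/183.9 = 514.4 N·m
In lb·ft: 514.4/1.356 = 379 lb·ft

379 lb·ft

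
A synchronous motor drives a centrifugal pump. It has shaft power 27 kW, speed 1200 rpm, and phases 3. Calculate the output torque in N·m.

215 N·m

ω = 2π × 1200/60 = 125.7 rad/s
τ = P/ω = 27000/125.7 = 215 N·m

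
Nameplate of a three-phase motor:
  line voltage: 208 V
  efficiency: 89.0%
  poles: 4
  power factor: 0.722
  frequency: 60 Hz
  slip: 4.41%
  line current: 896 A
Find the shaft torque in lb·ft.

P_in = √3·V·I·cosφ = 1.732 × 208 × 896 × 0.722 = 233054 W
P_out = η·P_in = 0.89 × 233054 = 207418 W
n_s = 120×60/4 = 1800 rpm; n = 1800×(1−0.0441) = 1721 rpm
ω = 2π×1721/60 = 180.2 rad/s
τ = P_out/ω = 207418/180.2 = 1151 N·m
In lb·ft: 1151/1.356 = 849 lb·ft

849 lb·ft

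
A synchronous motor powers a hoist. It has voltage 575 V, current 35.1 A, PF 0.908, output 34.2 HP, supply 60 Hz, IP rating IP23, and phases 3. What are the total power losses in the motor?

6230 W

P_in = √3·V·I·cosφ = 1.732×575×35.1×0.908 = 31740 W
P_out = 34.2×746 = 25513 W
Losses = P_in − P_out = 31740 − 25513 = 6227 W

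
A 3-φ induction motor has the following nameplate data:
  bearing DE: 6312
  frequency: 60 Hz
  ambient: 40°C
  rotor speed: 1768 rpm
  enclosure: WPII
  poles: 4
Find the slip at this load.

1.8 %

n_s = 120f/p = 120×60/4 = 1800 rpm
s = (n_s − n)/n_s = (1800 − 1768)/1800 = 0.0178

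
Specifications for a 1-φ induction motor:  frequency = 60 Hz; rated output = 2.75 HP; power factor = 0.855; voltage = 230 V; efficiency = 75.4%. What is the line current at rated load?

13.8 A

P_out = 2.75 × 746 = 2052 W
P_in = P_out / η = 2052 / 0.754 = 2721 W
I = P_in / (V·cosφ) = 2721 / (230 × 0.855) = 13.8 A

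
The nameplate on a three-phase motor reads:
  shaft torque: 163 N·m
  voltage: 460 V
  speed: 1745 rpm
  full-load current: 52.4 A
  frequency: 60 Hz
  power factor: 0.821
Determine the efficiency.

ω = 2π × 1745/60 = 182.7 rad/s; P_out = τω = 163 × 182.7 = 29780 W
P_in = √3·V_L·I_L·cosφ = 1.732 × 460 × 52.4 × 0.821 = 34275 W
η = P_out / P_in = 29780 / 34275 = 0.869 = 86.9%

86.9 %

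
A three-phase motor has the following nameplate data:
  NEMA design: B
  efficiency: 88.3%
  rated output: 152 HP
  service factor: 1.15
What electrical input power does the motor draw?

P_out = 152 × 746 = 113392 W
P_in = P_out/η = 113392/0.883 = 128417 W = 128 kW

128 kW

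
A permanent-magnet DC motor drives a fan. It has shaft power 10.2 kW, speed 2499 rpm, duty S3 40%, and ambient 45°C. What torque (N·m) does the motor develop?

39 N·m

ω = 2π × 2499/60 = 261.7 rad/s
τ = P/ω = 10200/261.7 = 39 N·m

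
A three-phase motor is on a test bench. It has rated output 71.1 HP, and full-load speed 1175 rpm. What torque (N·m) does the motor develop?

431 N·m

P_out = 71.1 × 746 = 53041 W
ω = 2π × 1175/60 = 123 rad/s
τ = P_out/ω = 53041/123 = 431 N·m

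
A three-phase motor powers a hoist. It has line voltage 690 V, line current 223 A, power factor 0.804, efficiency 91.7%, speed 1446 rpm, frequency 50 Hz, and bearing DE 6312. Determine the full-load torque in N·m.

1300 N·m

P_in = √3·V·I·cosφ = 1.732 × 690 × 223 × 0.804 = 214268 W
P_out = η·P_in = 0.917 × 214268 = 196484 W
n = 1446 rpm
ω = 2π×1446/60 = 151.4 rad/s
τ = P_out/ω = 196484/151.4 = 1300 N·m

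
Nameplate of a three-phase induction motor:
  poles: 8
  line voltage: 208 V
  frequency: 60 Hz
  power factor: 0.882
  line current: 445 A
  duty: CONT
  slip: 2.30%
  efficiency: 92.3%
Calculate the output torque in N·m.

1420 N·m

P_in = √3·V·I·cosφ = 1.732 × 208 × 445 × 0.882 = 141397 W
P_out = η·P_in = 0.923 × 141397 = 130509 W
n_s = 120×60/8 = 900 rpm; n = 900×(1−0.023) = 879 rpm
ω = 2π×879/60 = 92.05 rad/s
τ = P_out/ω = 130509/92.05 = 1420 N·m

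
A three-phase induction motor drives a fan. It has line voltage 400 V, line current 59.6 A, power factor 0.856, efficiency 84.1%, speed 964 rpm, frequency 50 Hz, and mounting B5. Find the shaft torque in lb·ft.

P_in = √3·V·I·cosφ = 1.732 × 400 × 59.6 × 0.856 = 35345 W
P_out = η·P_in = 0.841 × 35345 = 29725 W
n = 964 rpm
ω = 2π×964/60 = 100.9 rad/s
τ = P_out/ω = 29725/100.9 = 294.6 N·m
In lb·ft: 294.6/1.356 = 217 lb·ft

217 lb·ft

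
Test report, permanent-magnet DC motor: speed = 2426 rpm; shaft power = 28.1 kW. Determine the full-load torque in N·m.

111 N·m

ω = 2π × 2426/60 = 254.1 rad/s
τ = P/ω = 28100/254.1 = 111 N·m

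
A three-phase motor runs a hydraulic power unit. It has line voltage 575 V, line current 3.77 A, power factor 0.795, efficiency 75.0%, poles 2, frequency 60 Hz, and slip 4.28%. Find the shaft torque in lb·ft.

4.58 lb·ft

P_in = √3·V·I·cosφ = 1.732 × 575 × 3.77 × 0.795 = 2985 W
P_out = η·P_in = 0.75 × 2985 = 2239 W
n_s = 120×60/2 = 3600 rpm; n = 3600×(1−0.0428) = 3446 rpm
ω = 2π×3446/60 = 360.9 rad/s
τ = P_out/ω = 2239/360.9 = 6.204 N·m
In lb·ft: 6.204/1.356 = 4.58 lb·ft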